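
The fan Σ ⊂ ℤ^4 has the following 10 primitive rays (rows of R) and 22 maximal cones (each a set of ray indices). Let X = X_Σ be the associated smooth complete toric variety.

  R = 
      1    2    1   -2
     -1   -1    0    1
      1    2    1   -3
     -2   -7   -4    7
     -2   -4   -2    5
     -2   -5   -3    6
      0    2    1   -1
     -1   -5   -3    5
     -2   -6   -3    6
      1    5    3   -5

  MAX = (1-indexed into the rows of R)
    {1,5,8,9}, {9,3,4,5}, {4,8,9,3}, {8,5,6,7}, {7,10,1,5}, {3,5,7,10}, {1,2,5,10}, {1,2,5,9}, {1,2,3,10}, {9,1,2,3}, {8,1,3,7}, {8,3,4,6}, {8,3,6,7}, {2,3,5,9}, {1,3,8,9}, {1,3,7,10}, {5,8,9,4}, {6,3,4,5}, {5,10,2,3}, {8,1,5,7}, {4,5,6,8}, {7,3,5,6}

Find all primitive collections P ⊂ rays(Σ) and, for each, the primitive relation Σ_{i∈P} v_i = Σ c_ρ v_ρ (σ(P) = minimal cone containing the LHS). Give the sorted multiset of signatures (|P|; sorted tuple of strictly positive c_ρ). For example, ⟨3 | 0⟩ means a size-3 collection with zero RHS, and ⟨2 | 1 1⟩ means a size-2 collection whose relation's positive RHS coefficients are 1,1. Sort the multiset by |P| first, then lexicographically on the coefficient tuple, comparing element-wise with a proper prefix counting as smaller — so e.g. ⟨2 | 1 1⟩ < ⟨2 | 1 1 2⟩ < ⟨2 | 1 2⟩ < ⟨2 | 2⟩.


Δ(Σ) — 10 vertices, 15 min non-faces:

  • {8,10}:  v_{8} + v_{10} = 0 ; sig = ⟨2 | 0⟩
  • {1,4}:  v_{1} + v_{4} = v_{8} ; sig = ⟨2 | 1⟩
  • {2,8}:  v_{2} + v_{8} = v_{9} ; sig = ⟨2 | 1⟩
  • {4,7}:  v_{4} + v_{7} = v_{6} ; sig = ⟨2 | 1⟩
  • {7,9}:  v_{7} + v_{9} = v_{5} ; sig = ⟨2 | 1⟩
  • {9,10}:  v_{9} + v_{10} = v_{2} ; sig = ⟨2 | 1⟩
  • {1,6}:  v_{1} + v_{6} = v_{7} + v_{8} ; sig = ⟨2 | 1 1⟩
  • {2,7}:  v_{2} + v_{7} = v_{5} + v_{10} ; sig = ⟨2 | 1 1⟩
  • {4,10}:  v_{4} + v_{10} = v_{3} + v_{5} ; sig = ⟨2 | 1 1⟩
  • {6,9}:  v_{6} + v_{9} = v_{4} + v_{5} ; sig = ⟨2 | 1 1⟩
  • {2,4}:  v_{2} + v_{4} = v_{3} + v_{5} + v_{9} ; sig = ⟨2 | 1 1 1⟩
  • {6,10}:  v_{6} + v_{10} = v_{3} + v_{5} + v_{7} ; sig = ⟨2 | 1 1 1⟩
  • {2,6}:  v_{2} + v_{6} = v_{3} + 2·v_{5} ; sig = ⟨2 | 1 2⟩
  • {1,3,5}:  v_{1} + v_{3} + v_{5} = 0 ; sig = ⟨3 | 0⟩
  • {3,5,8}:  v_{3} + v_{5} + v_{8} = v_{4} ; sig = ⟨3 | 1⟩

so the primitive-relation signature multiset is
{ ⟨2 | 0⟩,  ⟨2 | 1⟩ ×5,  ⟨2 | 1 1⟩ ×4,  ⟨2 | 1 1 1⟩ ×2,  ⟨2 | 1 2⟩,  ⟨3 | 0⟩,  ⟨3 | 1⟩ }


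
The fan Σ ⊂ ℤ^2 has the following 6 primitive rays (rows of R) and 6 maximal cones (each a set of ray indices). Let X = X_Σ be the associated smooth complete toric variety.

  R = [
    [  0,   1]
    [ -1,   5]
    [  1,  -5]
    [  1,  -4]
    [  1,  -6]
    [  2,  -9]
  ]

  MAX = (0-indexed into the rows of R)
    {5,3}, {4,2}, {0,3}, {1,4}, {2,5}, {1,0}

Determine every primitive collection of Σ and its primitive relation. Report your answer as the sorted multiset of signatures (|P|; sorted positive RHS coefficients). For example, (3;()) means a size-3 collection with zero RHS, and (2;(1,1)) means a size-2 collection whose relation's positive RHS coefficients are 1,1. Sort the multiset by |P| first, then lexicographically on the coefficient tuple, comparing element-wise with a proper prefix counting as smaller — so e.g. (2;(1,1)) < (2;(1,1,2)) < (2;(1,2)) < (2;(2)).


9 collections generate NE(X_Σ); each relation:

  P = {1,2}:  v_{1} + v_{2} = 0  so sig = (2;())
  P = {0,2}:  v_{0} + v_{2} = v_{3}  so sig = (2;(1))
  P = {0,4}:  v_{0} + v_{4} = v_{2}  so sig = (2;(1))
  P = {1,3}:  v_{1} + v_{3} = v_{0}  so sig = (2;(1))
  P = {1,5}:  v_{1} + v_{5} = v_{3}  so sig = (2;(1))
  P = {2,3}:  v_{2} + v_{3} = v_{5}  so sig = (2;(1))
  P = {0,5}:  v_{0} + v_{5} = 2·v_{3}  so sig = (2;(2))
  P = {3,4}:  v_{3} + v_{4} = 2·v_{2}  so sig = (2;(2))
  P = {4,5}:  v_{4} + v_{5} = 3·v_{2}  so sig = (2;(3))

Sorted signature multiset PRS(X):
    |P|=2: 9 collections, coeffs (), (1), (1), (1), (1), (1), (2), (2), (3)


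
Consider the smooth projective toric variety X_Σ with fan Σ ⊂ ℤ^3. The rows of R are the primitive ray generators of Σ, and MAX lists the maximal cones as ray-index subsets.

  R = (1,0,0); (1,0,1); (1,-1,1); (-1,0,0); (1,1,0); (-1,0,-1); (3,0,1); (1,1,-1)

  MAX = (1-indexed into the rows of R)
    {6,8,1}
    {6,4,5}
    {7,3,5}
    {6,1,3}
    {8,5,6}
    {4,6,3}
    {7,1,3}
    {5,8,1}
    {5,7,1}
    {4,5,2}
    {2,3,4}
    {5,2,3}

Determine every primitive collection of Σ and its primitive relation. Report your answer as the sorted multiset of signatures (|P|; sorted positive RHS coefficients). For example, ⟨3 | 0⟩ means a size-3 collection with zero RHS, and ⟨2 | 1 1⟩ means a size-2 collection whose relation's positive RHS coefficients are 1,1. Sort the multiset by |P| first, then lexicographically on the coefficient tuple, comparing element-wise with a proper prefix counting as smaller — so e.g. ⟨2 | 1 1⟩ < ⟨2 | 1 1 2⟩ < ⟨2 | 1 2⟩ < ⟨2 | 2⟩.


14 minimal non-faces of Δ(Σ) (on 8 rays):

  P = {1,4}:  v_{1} + v_{4} = 0  so sig = ⟨2 | 0⟩
  P = {2,6}:  v_{2} + v_{6} = 0  so sig = ⟨2 | 0⟩
  P = {1,2}:  v_{1} + v_{2} = v_{3} + v_{5}  so sig = ⟨2 | 1 1⟩
  P = {2,8}:  v_{2} + v_{8} = v_{1} + v_{5}  so sig = ⟨2 | 1 1⟩
  P = {4,7}:  v_{4} + v_{7} = v_{3} + v_{5}  so sig = ⟨2 | 1 1⟩
  P = {4,8}:  v_{4} + v_{8} = v_{5} + v_{6}  so sig = ⟨2 | 1 1⟩
  P = {7,8}:  v_{7} + v_{8} = 3·v_{1} + v_{5}  so sig = ⟨2 | 1 3⟩
  P = {3,8}:  v_{3} + v_{8} = 2·v_{1}  so sig = ⟨2 | 2⟩
  P = {6,7}:  v_{6} + v_{7} = 2·v_{1}  so sig = ⟨2 | 2⟩
  P = {2,7}:  v_{2} + v_{7} = 2·v_{3} + 2·v_{5}  so sig = ⟨2 | 2 2⟩
  P = {1,3,5}:  v_{1} + v_{3} + v_{5} = v_{7}  so sig = ⟨3 | 1⟩
  P = {1,5,6}:  v_{1} + v_{5} + v_{6} = v_{8}  so sig = ⟨3 | 1⟩
  P = {3,4,5}:  v_{3} + v_{4} + v_{5} = v_{2}  so sig = ⟨3 | 1⟩
  P = {3,5,6}:  v_{3} + v_{5} + v_{6} = v_{1}  so sig = ⟨3 | 1⟩

so the primitive-relation signature multiset is
[⟨2 | 0⟩, ⟨2 | 0⟩, ⟨2 | 1 1⟩, ⟨2 | 1 1⟩, ⟨2 | 1 1⟩, ⟨2 | 1 1⟩, ⟨2 | 1 3⟩, ⟨2 | 2⟩, ⟨2 | 2⟩, ⟨2 | 2 2⟩, ⟨3 | 1⟩, ⟨3 | 1⟩, ⟨3 | 1⟩, ⟨3 | 1⟩]


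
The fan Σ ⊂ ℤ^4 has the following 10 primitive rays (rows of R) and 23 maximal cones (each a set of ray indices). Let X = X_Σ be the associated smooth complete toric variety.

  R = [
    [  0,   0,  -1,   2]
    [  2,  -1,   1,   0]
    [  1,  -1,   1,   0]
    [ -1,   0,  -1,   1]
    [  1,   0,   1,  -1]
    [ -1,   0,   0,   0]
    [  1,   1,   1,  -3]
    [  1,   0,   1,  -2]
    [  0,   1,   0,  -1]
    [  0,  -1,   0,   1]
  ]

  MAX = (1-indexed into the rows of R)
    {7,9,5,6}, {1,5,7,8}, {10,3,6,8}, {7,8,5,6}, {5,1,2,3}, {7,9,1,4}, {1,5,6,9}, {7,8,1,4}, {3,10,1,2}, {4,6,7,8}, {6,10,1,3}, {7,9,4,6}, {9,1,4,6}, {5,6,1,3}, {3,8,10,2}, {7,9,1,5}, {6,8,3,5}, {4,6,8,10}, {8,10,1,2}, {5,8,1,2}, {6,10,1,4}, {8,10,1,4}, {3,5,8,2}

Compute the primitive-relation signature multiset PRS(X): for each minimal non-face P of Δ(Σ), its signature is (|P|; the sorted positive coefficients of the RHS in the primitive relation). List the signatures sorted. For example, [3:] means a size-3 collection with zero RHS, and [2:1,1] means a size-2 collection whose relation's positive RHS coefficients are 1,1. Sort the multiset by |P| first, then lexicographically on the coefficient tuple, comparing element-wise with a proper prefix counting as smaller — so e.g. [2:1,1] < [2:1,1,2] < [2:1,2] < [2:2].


Primitive collections (15):

  • {4,5}:  v_{4} + v_{5} = 0  so sig = [2:]
  • {9,10}:  v_{9} + v_{10} = 0  so sig = [2:]
  • {2,6}:  v_{2} + v_{6} = v_{3}  so sig = [2:1]
  • {3,4}:  v_{3} + v_{4} = v_{10}  so sig = [2:1]
  • {3,9}:  v_{3} + v_{9} = v_{5}  so sig = [2:1]
  • {5,10}:  v_{5} + v_{10} = v_{3}  so sig = [2:1]
  • {7,10}:  v_{7} + v_{10} = v_{8}  so sig = [2:1]
  • {8,9}:  v_{8} + v_{9} = v_{7}  so sig = [2:1]
  • {3,7}:  v_{3} + v_{7} = v_{5} + v_{8}  so sig = [2:1,1]
  • {2,4}:  v_{2} + v_{4} = v_{1} + v_{8} + v_{10}  so sig = [2:1,1,1]
  • {2,9}:  v_{2} + v_{9} = v_{1} + v_{5} + v_{8}  so sig = [2:1,1,1]
  • {2,7}:  v_{2} + v_{7} = v_{1} + v_{5} + 2·v_{8}  so sig = [2:1,1,2]
  • {1,6,8}:  v_{1} + v_{6} + v_{8} = 0  so sig = [3:]
  • {1,3,8}:  v_{1} + v_{3} + v_{8} = v_{2}  so sig = [3:1]
  • {1,6,7}:  v_{1} + v_{6} + v_{7} = v_{9}  so sig = [3:1]

Signatures (|P|; sorted positive RHS coefficients), sorted:
    [2:]
    [2:]
    [2:1]
    [2:1]
    [2:1]
    [2:1]
    [2:1]
    [2:1]
    [2:1,1]
    [2:1,1,1]
    [2:1,1,1]
    [2:1,1,2]
    [3:]
    [3:1]
    [3:1]


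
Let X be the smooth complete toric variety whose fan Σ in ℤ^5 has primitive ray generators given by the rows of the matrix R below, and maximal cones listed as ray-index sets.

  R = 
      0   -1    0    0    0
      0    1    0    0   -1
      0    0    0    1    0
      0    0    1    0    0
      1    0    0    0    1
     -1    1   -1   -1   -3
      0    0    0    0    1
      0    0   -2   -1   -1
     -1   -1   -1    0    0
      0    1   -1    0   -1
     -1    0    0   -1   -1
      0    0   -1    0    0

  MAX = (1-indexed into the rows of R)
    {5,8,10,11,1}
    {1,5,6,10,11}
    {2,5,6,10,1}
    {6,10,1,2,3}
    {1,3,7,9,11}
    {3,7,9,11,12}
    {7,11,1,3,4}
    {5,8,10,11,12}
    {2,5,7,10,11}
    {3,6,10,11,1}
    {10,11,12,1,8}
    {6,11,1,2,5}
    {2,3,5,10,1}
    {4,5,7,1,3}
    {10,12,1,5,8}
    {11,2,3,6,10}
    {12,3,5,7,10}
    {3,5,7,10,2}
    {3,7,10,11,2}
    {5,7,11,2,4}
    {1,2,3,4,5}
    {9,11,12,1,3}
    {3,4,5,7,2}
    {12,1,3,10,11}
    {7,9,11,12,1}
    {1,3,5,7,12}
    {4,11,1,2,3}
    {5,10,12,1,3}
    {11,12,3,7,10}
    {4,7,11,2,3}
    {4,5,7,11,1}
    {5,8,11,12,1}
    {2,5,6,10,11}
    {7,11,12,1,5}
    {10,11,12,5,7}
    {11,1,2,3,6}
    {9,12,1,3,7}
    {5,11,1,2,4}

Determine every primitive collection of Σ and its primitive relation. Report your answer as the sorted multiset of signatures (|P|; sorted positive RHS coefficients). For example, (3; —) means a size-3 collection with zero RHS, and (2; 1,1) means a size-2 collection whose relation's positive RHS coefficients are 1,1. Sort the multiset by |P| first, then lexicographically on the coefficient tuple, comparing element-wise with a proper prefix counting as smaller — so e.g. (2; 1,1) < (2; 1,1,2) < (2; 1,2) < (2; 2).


Δ(Σ) — 12 vertices, 24 min non-faces:

  P = {4,12}:  v_{4} + v_{12} = 0 — sig = (2; —)
  P = {2,12}:  v_{2} + v_{12} = v_{10} — sig = (2; 1)
  P = {4,10}:  v_{4} + v_{10} = v_{2} — sig = (2; 1)
  P = {6,7}:  v_{6} + v_{7} = v_{10} + v_{11} — sig = (2; 1,1)
  P = {2,9}:  v_{2} + v_{9} = v_{3} + v_{11} + v_{12} — sig = (2; 1,1,1)
  P = {3,8}:  v_{3} + v_{8} = v_{1} + v_{10} + v_{12} — sig = (2; 1,1,1)
  P = {5,9}:  v_{5} + v_{9} = v_{1} + v_{7} + v_{12} — sig = (2; 1,1,1)
  P = {4,8}:  v_{4} + v_{8} = v_{1} + v_{5} + v_{10} + v_{11} — sig = (2; 1,1,1,1)
  P = {4,9}:  v_{4} + v_{9} = v_{1} + v_{3} + v_{7} + v_{11} — sig = (2; 1,1,1,1)
  P = {6,9}:  v_{6} + v_{9} = v_{1} + v_{3} + v_{10} + 2·v_{11} + v_{12} — sig = (2; 1,1,1,1,2)
  P = {2,8}:  v_{2} + v_{8} = v_{1} + v_{5} + 2·v_{10} + v_{11} — sig = (2; 1,1,1,2)
  P = {4,6}:  v_{4} + v_{6} = v_{1} + 2·v_{2} + v_{11} — sig = (2; 1,1,2)
  P = {6,12}:  v_{6} + v_{12} = v_{1} + 2·v_{10} + v_{11} — sig = (2; 1,1,2)
  P = {7,8}:  v_{7} + v_{8} = v_{5} + v_{11} + 2·v_{12} — sig = (2; 1,1,2)
  P = {9,10}:  v_{9} + v_{10} = v_{3} + v_{11} + 2·v_{12} — sig = (2; 1,1,2)
  P = {8,9}:  v_{8} + v_{9} = v_{1} + v_{11} + 3·v_{12} — sig = (2; 1,1,3)
  P = {6,8}:  v_{6} + v_{8} = 2·v_{1} + v_{5} + 3·v_{10} + 2·v_{11} — sig = (2; 1,2,2,3)
  P = {1,2,7}:  v_{1} + v_{2} + v_{7} = 0 — sig = (3; —)
  P = {3,5,11}:  v_{3} + v_{5} + v_{11} = 0 — sig = (3; —)
  P = {1,7,10}:  v_{1} + v_{7} + v_{10} = v_{12} — sig = (3; 1)
  P = {3,5,6}:  v_{3} + v_{5} + v_{6} = v_{1} + v_{2} + v_{10} — sig = (3; 1,1,1)
  P = {1,2,10,11}:  v_{1} + v_{2} + v_{10} + v_{11} = v_{6} — sig = (4; 1)
  P = {1,3,7,11,12}:  v_{1} + v_{3} + v_{7} + v_{11} + v_{12} = v_{9} — sig = (5; 1)
  P = {1,5,10,11,12}:  v_{1} + v_{5} + v_{10} + v_{11} + v_{12} = v_{8} — sig = (5; 1)

so the primitive-relation signature multiset is
    (2; —)
    (2; 1)
    (2; 1)
    (2; 1,1)
    (2; 1,1,1)
    (2; 1,1,1)
    (2; 1,1,1)
    (2; 1,1,1,1)
    (2; 1,1,1,1)
    (2; 1,1,1,1,2)
    (2; 1,1,1,2)
    (2; 1,1,2)
    (2; 1,1,2)
    (2; 1,1,2)
    (2; 1,1,2)
    (2; 1,1,3)
    (2; 1,2,2,3)
    (3; —)
    (3; —)
    (3; 1)
    (3; 1,1,1)
    (4; 1)
    (5; 1)
    (5; 1)


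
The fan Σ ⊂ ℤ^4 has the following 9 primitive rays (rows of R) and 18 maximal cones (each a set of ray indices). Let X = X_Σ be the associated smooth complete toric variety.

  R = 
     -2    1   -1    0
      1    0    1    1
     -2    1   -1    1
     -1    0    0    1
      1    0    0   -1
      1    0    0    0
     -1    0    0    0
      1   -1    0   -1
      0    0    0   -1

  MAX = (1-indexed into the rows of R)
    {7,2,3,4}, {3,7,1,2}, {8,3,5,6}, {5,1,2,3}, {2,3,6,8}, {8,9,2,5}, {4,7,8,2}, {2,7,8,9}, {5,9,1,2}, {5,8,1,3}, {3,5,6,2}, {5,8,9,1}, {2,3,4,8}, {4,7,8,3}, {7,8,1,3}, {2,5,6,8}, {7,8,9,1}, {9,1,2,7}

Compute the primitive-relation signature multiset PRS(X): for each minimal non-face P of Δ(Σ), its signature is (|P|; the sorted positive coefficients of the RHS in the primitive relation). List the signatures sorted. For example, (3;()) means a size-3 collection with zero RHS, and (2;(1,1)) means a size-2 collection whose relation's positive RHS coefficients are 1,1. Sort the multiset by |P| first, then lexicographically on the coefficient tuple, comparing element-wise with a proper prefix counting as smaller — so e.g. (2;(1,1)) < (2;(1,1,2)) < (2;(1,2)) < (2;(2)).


Minimal non-faces — 12 found among 9 rays, 18 max cones:

  {4,5}:  v_{4} + v_{5} = 0  ⟹  sig = (2;())
  {6,7}:  v_{6} + v_{7} = 0  ⟹  sig = (2;())
  {3,9}:  v_{3} + v_{9} = v_{1}  ⟹  sig = (2;(1))
  {4,9}:  v_{4} + v_{9} = v_{7}  ⟹  sig = (2;(1))
  {5,7}:  v_{5} + v_{7} = v_{9}  ⟹  sig = (2;(1))
  {6,9}:  v_{6} + v_{9} = v_{5}  ⟹  sig = (2;(1))
  {1,4}:  v_{1} + v_{4} = v_{3} + v_{7}  ⟹  sig = (2;(1,1))
  {1,6}:  v_{1} + v_{6} = v_{3} + v_{5}  ⟹  sig = (2;(1,1))
  {4,6}:  v_{4} + v_{6} = v_{2} + v_{3} + v_{8}  ⟹  sig = (2;(1,1,1))
  {1,2,8}:  v_{1} + v_{2} + v_{8} = 0  ⟹  sig = (3;())
  {2,3,5,8}:  v_{2} + v_{3} + v_{5} + v_{8} = v_{6}  ⟹  sig = (4;(1))
  {2,3,7,8}:  v_{2} + v_{3} + v_{7} + v_{8} = v_{4}  ⟹  sig = (4;(1))

Hence PRS(X_Σ) =
{ (2;()) ×2,  (2;(1)) ×4,  (2;(1,1)) ×2,  (2;(1,1,1)),  (3;()),  (4;(1)) ×2 }


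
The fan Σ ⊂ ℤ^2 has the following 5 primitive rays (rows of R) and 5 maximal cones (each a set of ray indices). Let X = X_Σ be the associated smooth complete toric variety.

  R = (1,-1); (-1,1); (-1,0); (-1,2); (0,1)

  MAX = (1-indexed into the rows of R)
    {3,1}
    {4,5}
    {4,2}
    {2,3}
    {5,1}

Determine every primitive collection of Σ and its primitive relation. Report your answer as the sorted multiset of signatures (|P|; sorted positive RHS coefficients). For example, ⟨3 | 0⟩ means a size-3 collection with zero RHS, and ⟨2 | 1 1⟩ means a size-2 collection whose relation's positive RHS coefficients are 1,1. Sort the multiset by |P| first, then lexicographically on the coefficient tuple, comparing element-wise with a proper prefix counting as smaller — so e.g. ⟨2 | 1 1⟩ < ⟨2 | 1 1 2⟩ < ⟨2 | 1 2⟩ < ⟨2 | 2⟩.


Minimal non-faces — 5 found among 5 rays, 5 max cones:

  P = {1,2}:  v_{1} + v_{2} = 0 ; sig = ⟨2 | 0⟩
  P = {1,4}:  v_{1} + v_{4} = v_{5} ; sig = ⟨2 | 1⟩
  P = {2,5}:  v_{2} + v_{5} = v_{4} ; sig = ⟨2 | 1⟩
  P = {3,5}:  v_{3} + v_{5} = v_{2} ; sig = ⟨2 | 1⟩
  P = {3,4}:  v_{3} + v_{4} = 2·v_{2} ; sig = ⟨2 | 2⟩

Sorted signature multiset PRS(X):
[⟨2 | 0⟩, ⟨2 | 1⟩, ⟨2 | 1⟩, ⟨2 | 1⟩, ⟨2 | 2⟩]


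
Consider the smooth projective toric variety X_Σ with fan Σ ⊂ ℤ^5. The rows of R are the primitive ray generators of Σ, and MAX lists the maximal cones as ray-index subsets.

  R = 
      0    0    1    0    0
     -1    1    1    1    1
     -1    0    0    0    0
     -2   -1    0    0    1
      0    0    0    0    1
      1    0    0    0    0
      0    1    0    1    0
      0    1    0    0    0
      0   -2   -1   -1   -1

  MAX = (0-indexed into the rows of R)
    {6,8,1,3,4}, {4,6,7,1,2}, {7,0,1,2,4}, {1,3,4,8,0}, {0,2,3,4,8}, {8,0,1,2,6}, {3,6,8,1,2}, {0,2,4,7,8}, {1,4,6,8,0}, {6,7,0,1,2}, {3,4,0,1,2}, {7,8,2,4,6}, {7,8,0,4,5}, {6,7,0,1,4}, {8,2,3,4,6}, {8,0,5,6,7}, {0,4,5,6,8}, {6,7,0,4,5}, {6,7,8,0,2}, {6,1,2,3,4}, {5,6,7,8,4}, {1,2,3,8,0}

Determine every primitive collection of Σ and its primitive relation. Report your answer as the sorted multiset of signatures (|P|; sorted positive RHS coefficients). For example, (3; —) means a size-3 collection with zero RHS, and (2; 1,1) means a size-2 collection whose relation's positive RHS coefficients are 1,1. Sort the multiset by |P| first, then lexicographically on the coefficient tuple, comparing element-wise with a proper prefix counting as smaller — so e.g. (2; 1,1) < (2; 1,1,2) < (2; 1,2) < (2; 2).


Σ has 9 primitive collections:

  P = {2,5}:  v_{2} + v_{5} = 0 ; sig = (2; —)
  P = {1,5}:  v_{1} + v_{5} = v_{0} + v_{4} + v_{6} ; sig = (2; 1,1,1)
  P = {3,5}:  v_{3} + v_{5} = v_{1} + v_{4} + v_{8} ; sig = (2; 1,1,1)
  P = {3,7}:  v_{3} + v_{7} = 2·v_{2} + v_{4} ; sig = (2; 1,2)
  P = {1,7,8}:  v_{1} + v_{7} + v_{8} = v_{2} ; sig = (3; 1)
  P = {0,3,6}:  v_{0} + v_{3} + v_{6} = 2·v_{1} + v_{8} ; sig = (3; 1,2)
  P = {0,2,4,6}:  v_{0} + v_{2} + v_{4} + v_{6} = v_{1} ; sig = (4; 1)
  P = {1,2,4,8}:  v_{1} + v_{2} + v_{4} + v_{8} = v_{3} ; sig = (4; 1)
  P = {0,4,6,7,8}:  v_{0} + v_{4} + v_{6} + v_{7} + v_{8} = 0 ; sig = (5; —)

so the primitive-relation signature multiset is
{ (2; —),  (2; 1,1,1) ×2,  (2; 1,2),  (3; 1),  (3; 1,2),  (4; 1) ×2,  (5; —) }


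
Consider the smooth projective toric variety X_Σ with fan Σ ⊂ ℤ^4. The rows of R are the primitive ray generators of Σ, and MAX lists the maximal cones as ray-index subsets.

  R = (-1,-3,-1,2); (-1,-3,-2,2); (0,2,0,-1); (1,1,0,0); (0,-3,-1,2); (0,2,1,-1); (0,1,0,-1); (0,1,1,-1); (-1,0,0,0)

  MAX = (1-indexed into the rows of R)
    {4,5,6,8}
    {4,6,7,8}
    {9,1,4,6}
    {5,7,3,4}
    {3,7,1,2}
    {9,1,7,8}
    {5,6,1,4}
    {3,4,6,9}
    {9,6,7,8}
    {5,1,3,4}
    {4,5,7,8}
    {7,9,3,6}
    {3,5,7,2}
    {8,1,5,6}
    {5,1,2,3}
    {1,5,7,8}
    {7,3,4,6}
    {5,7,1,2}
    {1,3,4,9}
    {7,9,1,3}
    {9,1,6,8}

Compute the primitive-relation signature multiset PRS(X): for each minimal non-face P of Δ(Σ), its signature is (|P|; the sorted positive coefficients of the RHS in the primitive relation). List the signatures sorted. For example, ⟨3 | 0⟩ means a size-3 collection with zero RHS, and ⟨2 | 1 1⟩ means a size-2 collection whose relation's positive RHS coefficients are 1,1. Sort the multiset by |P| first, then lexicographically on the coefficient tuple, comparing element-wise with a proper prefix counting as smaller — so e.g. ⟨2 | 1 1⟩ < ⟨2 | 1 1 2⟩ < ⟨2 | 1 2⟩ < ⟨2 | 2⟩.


The 15 primitive collections of Σ (r=9, n=4):

  P={5,9}:  v_{5} + v_{9} = v_{1}  so sig = ⟨2 | 1⟩
  P={2,6}:  v_{2} + v_{6} = v_{1} + v_{3}  so sig = ⟨2 | 1 1⟩
  P={2,8}:  v_{2} + v_{8} = v_{1} + v_{7}  so sig = ⟨2 | 1 1⟩
  P={3,8}:  v_{3} + v_{8} = v_{6} + v_{7}  so sig = ⟨2 | 1 1⟩
  P={2,9}:  v_{2} + v_{9} = 2·v_{1} + v_{3} + v_{7}  so sig = ⟨2 | 1 1 2⟩
  P={2,4}:  v_{2} + v_{4} = 2·v_{3} + 2·v_{5}  so sig = ⟨2 | 2 2⟩
  P={5,6,7}:  v_{5} + v_{6} + v_{7} = 0  so sig = ⟨3 | 0⟩
  P={1,6,7}:  v_{1} + v_{6} + v_{7} = v_{9}  so sig = ⟨3 | 1⟩
  P={4,7,9}:  v_{4} + v_{7} + v_{9} = v_{3}  so sig = ⟨3 | 1⟩
  P={4,8,9}:  v_{4} + v_{8} + v_{9} = v_{6}  so sig = ⟨3 | 1⟩
  P={1,4,7}:  v_{1} + v_{4} + v_{7} = v_{3} + v_{5}  so sig = ⟨3 | 1 1⟩
  P={1,4,8}:  v_{1} + v_{4} + v_{8} = v_{5} + v_{6}  so sig = ⟨3 | 1 1⟩
  P={3,5,6}:  v_{3} + v_{5} + v_{6} = v_{4} + v_{9}  so sig = ⟨3 | 1 1⟩
  P={1,3,6}:  v_{1} + v_{3} + v_{6} = v_{4} + 2·v_{9}  so sig = ⟨3 | 1 2⟩
  P={1,3,5,7}:  v_{1} + v_{3} + v_{5} + v_{7} = v_{2}  so sig = ⟨4 | 1⟩

Signatures (|P|; sorted positive RHS coefficients), sorted:
{ ⟨2 | 1⟩,  ⟨2 | 1 1⟩ ×3,  ⟨2 | 1 1 2⟩,  ⟨2 | 2 2⟩,  ⟨3 | 0⟩,  ⟨3 | 1⟩ ×3,  ⟨3 | 1 1⟩ ×3,  ⟨3 | 1 2⟩,  ⟨4 | 1⟩ }


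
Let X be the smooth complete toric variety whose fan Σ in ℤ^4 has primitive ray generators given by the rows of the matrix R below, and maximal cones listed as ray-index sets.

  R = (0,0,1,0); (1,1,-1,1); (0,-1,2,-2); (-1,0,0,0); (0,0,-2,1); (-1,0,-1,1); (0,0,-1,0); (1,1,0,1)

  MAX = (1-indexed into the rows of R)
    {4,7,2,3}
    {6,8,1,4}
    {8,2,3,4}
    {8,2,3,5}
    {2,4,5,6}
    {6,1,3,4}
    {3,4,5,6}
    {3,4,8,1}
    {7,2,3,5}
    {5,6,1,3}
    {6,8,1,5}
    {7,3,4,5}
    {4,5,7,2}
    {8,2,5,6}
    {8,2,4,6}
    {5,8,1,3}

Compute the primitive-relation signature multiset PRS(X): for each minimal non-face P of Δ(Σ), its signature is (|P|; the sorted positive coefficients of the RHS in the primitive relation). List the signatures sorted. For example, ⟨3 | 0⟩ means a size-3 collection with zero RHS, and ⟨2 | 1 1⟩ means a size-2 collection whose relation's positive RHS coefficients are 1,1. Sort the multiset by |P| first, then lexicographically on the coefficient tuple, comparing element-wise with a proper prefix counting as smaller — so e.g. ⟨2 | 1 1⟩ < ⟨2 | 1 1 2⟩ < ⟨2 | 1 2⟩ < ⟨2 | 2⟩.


Primitive collections (9):

  P = {1,7}:  v_{1} + v_{7} = 0  →  sig = ⟨2 | 0⟩
  P = {1,2}:  v_{1} + v_{2} = v_{8}  →  sig = ⟨2 | 1⟩
  P = {7,8}:  v_{7} + v_{8} = v_{2}  →  sig = ⟨2 | 1⟩
  P = {6,7}:  v_{6} + v_{7} = v_{4} + v_{5}  →  sig = ⟨2 | 1 1⟩
  P = {2,3,6}:  v_{2} + v_{3} + v_{6} = 0  →  sig = ⟨3 | 0⟩
  P = {1,4,5}:  v_{1} + v_{4} + v_{5} = v_{6}  →  sig = ⟨3 | 1⟩
  P = {3,6,8}:  v_{3} + v_{6} + v_{8} = v_{1}  →  sig = ⟨3 | 1⟩
  P = {4,5,8}:  v_{4} + v_{5} + v_{8} = v_{2} + v_{6}  →  sig = ⟨3 | 1 1⟩
  P = {2,3,4,5}:  v_{2} + v_{3} + v_{4} + v_{5} = v_{7}  →  sig = ⟨4 | 1⟩

Hence PRS(X_Σ) =
    |P|=2: 4 collections, coeffs (), (1), (1), (1,1)
    |P|=3: 4 collections, coeffs (), (1), (1), (1,1)
    |P|=4: 1 collection, coeffs (1)


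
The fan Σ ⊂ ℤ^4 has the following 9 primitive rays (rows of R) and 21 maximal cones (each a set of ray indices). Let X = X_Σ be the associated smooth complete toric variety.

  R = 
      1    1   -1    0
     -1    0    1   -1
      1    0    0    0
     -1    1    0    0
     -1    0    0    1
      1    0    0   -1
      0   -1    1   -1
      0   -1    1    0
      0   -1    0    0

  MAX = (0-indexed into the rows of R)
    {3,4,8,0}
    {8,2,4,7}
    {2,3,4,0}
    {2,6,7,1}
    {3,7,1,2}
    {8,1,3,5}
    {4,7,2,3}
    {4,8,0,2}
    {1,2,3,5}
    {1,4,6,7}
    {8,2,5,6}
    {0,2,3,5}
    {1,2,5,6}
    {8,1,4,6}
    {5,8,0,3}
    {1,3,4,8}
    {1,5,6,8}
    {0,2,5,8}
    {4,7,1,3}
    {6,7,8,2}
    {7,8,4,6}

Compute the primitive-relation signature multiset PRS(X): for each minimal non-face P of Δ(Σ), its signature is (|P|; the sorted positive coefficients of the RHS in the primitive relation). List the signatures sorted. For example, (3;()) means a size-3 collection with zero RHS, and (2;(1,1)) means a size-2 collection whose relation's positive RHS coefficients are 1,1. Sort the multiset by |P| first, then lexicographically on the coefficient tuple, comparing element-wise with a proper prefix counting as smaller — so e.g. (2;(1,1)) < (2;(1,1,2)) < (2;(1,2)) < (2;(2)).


Δ(Σ) — 9 vertices, 12 min non-faces:

  • {4,5}:  v_{4} + v_{5} = 0  ⟹  sig = (2;())
  • {0,6}:  v_{0} + v_{6} = v_{5}  ⟹  sig = (2;(1))
  • {0,7}:  v_{0} + v_{7} = v_{2}  ⟹  sig = (2;(1))
  • {3,6}:  v_{3} + v_{6} = v_{1}  ⟹  sig = (2;(1))
  • {0,1}:  v_{0} + v_{1} = v_{3} + v_{5}  ⟹  sig = (2;(1,1))
  • {5,7}:  v_{5} + v_{7} = v_{2} + v_{6}  ⟹  sig = (2;(1,1))
  • {2,3,8}:  v_{2} + v_{3} + v_{8} = 0  ⟹  sig = (3;())
  • {1,2,8}:  v_{1} + v_{2} + v_{8} = v_{6}  ⟹  sig = (3;(1))
  • {2,4,6}:  v_{2} + v_{4} + v_{6} = v_{7}  ⟹  sig = (3;(1))
  • {1,2,4}:  v_{1} + v_{2} + v_{4} = v_{3} + v_{7}  ⟹  sig = (3;(1,1))
  • {3,7,8}:  v_{3} + v_{7} + v_{8} = v_{4} + v_{6}  ⟹  sig = (3;(1,1))
  • {1,7,8}:  v_{1} + v_{7} + v_{8} = v_{4} + 2·v_{6}  ⟹  sig = (3;(1,2))

Hence PRS(X_Σ) =
[(2;()), (2;(1)), (2;(1)), (2;(1)), (2;(1,1)), (2;(1,1)), (3;()), (3;(1)), (3;(1)), (3;(1,1)), (3;(1,1)), (3;(1,2))]


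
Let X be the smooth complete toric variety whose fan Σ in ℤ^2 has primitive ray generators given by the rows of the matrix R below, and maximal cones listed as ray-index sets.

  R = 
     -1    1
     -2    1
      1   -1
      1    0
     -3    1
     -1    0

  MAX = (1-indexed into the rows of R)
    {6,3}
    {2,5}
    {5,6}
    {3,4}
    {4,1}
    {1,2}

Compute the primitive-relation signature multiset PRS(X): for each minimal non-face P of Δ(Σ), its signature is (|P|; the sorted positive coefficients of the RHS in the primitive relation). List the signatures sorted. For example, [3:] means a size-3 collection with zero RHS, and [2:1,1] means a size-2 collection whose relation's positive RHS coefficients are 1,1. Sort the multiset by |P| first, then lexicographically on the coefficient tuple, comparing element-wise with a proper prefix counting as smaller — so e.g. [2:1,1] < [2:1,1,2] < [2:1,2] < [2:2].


9 minimal non-faces of Δ(Σ) (on 6 rays):

  {1,3}:  v_{1} + v_{3} = 0  →  sig = [2:]
  {4,6}:  v_{4} + v_{6} = 0  →  sig = [2:]
  {1,6}:  v_{1} + v_{6} = v_{2}  →  sig = [2:1]
  {2,3}:  v_{2} + v_{3} = v_{6}  →  sig = [2:1]
  {2,4}:  v_{2} + v_{4} = v_{1}  →  sig = [2:1]
  {2,6}:  v_{2} + v_{6} = v_{5}  →  sig = [2:1]
  {4,5}:  v_{4} + v_{5} = v_{2}  →  sig = [2:1]
  {1,5}:  v_{1} + v_{5} = 2·v_{2}  →  sig = [2:2]
  {3,5}:  v_{3} + v_{5} = 2·v_{6}  →  sig = [2:2]

Hence PRS(X_Σ) =
    |P|=2: 9 collections, coeffs (), (), (1), (1), (1), (1), (1), (2), (2)


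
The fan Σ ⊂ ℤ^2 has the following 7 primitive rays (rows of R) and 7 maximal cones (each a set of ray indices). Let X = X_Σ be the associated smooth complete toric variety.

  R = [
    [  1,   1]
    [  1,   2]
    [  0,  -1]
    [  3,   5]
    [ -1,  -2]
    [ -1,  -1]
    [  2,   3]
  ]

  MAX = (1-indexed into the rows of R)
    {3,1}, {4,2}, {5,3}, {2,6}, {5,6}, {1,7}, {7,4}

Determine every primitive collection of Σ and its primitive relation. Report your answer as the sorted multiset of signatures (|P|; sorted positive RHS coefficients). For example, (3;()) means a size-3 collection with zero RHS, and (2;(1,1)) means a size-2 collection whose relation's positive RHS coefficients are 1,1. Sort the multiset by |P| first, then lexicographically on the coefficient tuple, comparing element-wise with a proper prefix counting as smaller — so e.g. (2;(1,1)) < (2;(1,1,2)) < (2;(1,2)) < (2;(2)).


The 14 primitive collections of Σ (r=7, n=2):

  {1,6}:  v_{1} + v_{6} = 0 ; sig = (2;())
  {2,5}:  v_{2} + v_{5} = 0 ; sig = (2;())
  {1,2}:  v_{1} + v_{2} = v_{7} ; sig = (2;(1))
  {1,5}:  v_{1} + v_{5} = v_{3} ; sig = (2;(1))
  {2,3}:  v_{2} + v_{3} = v_{1} ; sig = (2;(1))
  {2,7}:  v_{2} + v_{7} = v_{4} ; sig = (2;(1))
  {3,6}:  v_{3} + v_{6} = v_{5} ; sig = (2;(1))
  {4,5}:  v_{4} + v_{5} = v_{7} ; sig = (2;(1))
  {5,7}:  v_{5} + v_{7} = v_{1} ; sig = (2;(1))
  {6,7}:  v_{6} + v_{7} = v_{2} ; sig = (2;(1))
  {3,4}:  v_{3} + v_{4} = v_{1} + v_{7} ; sig = (2;(1,1))
  {1,4}:  v_{1} + v_{4} = 2·v_{7} ; sig = (2;(2))
  {3,7}:  v_{3} + v_{7} = 2·v_{1} ; sig = (2;(2))
  {4,6}:  v_{4} + v_{6} = 2·v_{2} ; sig = (2;(2))

so the primitive-relation signature multiset is
    |P|=2: 14 collections, coeffs (), (), (1), (1), (1), (1), (1), (1), (1), (1), (1,1), (2), (2), (2)


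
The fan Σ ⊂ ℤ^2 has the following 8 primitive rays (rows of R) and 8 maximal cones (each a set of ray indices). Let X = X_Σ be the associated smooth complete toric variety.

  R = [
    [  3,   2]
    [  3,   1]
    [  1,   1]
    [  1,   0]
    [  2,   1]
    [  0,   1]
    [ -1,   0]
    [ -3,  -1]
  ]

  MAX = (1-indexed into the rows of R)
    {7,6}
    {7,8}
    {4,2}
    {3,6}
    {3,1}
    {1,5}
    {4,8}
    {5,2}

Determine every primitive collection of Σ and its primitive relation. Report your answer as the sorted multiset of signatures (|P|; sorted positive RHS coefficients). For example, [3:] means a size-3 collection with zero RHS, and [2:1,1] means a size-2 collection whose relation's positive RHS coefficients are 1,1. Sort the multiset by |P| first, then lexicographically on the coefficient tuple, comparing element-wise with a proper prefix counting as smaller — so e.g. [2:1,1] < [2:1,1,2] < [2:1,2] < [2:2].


Σ has 20 primitive collections:

  • {2,8}:  v_{2} + v_{8} = 0  ⇒ sig = [2:]
  • {4,7}:  v_{4} + v_{7} = 0  ⇒ sig = [2:]
  • {1,8}:  v_{1} + v_{8} = v_{6}  ⇒ sig = [2:1]
  • {2,6}:  v_{2} + v_{6} = v_{1}  ⇒ sig = [2:1]
  • {2,7}:  v_{2} + v_{7} = v_{5}  ⇒ sig = [2:1]
  • {3,4}:  v_{3} + v_{4} = v_{5}  ⇒ sig = [2:1]
  • {3,5}:  v_{3} + v_{5} = v_{1}  ⇒ sig = [2:1]
  • {3,7}:  v_{3} + v_{7} = v_{6}  ⇒ sig = [2:1]
  • {4,5}:  v_{4} + v_{5} = v_{2}  ⇒ sig = [2:1]
  • {4,6}:  v_{4} + v_{6} = v_{3}  ⇒ sig = [2:1]
  • {5,7}:  v_{5} + v_{7} = v_{3}  ⇒ sig = [2:1]
  • {5,8}:  v_{5} + v_{8} = v_{7}  ⇒ sig = [2:1]
  • {1,4}:  v_{1} + v_{4} = 2·v_{5}  ⇒ sig = [2:2]
  • {1,7}:  v_{1} + v_{7} = 2·v_{3}  ⇒ sig = [2:2]
  • {2,3}:  v_{2} + v_{3} = 2·v_{5}  ⇒ sig = [2:2]
  • {3,8}:  v_{3} + v_{8} = 2·v_{7}  ⇒ sig = [2:2]
  • {5,6}:  v_{5} + v_{6} = 2·v_{3}  ⇒ sig = [2:2]
  • {1,2}:  v_{1} + v_{2} = 3·v_{5}  ⇒ sig = [2:3]
  • {1,6}:  v_{1} + v_{6} = 3·v_{3}  ⇒ sig = [2:3]
  • {6,8}:  v_{6} + v_{8} = 3·v_{7}  ⇒ sig = [2:3]

Hence PRS(X_Σ) =
    [2:]
    [2:]
    [2:1]
    [2:1]
    [2:1]
    [2:1]
    [2:1]
    [2:1]
    [2:1]
    [2:1]
    [2:1]
    [2:1]
    [2:2]
    [2:2]
    [2:2]
    [2:2]
    [2:2]
    [2:3]
    [2:3]
    [2:3]


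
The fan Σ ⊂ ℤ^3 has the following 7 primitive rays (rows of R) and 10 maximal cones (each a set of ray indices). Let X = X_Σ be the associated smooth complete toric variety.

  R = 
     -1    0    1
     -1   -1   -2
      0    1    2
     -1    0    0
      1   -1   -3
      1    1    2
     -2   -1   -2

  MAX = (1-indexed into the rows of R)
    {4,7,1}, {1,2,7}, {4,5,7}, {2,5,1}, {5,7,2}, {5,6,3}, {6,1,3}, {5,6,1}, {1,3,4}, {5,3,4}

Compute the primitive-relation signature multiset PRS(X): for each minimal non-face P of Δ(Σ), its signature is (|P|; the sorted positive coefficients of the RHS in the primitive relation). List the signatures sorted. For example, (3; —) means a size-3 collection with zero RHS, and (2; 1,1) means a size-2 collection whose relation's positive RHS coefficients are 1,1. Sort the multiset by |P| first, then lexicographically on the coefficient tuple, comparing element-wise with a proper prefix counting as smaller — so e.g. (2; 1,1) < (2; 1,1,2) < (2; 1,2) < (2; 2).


9 minimal non-faces of Δ(Σ) (on 7 rays):

  P = {2,6}:  v_{2} + v_{6} = 0 — sig = (2; —)
  P = {2,3}:  v_{2} + v_{3} = v_{4} — sig = (2; 1)
  P = {2,4}:  v_{2} + v_{4} = v_{7} — sig = (2; 1)
  P = {4,6}:  v_{4} + v_{6} = v_{3} — sig = (2; 1)
  P = {6,7}:  v_{6} + v_{7} = v_{4} — sig = (2; 1)
  P = {3,7}:  v_{3} + v_{7} = 2·v_{4} — sig = (2; 2)
  P = {1,3,5}:  v_{1} + v_{3} + v_{5} = 0 — sig = (3; —)
  P = {1,4,5}:  v_{1} + v_{4} + v_{5} = v_{2} — sig = (3; 1)
  P = {1,5,7}:  v_{1} + v_{5} + v_{7} = 2·v_{2} — sig = (3; 2)

so the primitive-relation signature multiset is
    |P|=2: 6 collections, coeffs (), (1), (1), (1), (1), (2)
    |P|=3: 3 collections, coeffs (), (1), (2)


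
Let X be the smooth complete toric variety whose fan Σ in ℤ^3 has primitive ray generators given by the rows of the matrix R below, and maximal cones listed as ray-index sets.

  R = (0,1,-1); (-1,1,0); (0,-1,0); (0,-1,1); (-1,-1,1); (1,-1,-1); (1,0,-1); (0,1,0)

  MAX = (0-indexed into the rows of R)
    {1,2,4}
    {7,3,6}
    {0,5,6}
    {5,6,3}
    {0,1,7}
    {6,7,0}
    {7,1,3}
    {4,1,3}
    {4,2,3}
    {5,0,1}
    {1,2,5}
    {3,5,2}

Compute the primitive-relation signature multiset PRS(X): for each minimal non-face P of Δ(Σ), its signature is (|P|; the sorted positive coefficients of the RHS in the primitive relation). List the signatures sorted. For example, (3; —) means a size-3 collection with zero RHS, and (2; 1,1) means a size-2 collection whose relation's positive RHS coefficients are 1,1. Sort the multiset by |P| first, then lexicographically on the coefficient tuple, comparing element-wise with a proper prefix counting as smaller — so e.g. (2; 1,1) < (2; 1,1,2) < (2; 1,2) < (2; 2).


Δ(Σ) — 8 vertices, 12 min non-faces:

  • {0,3}:  v_{0} + v_{3} = 0 ; sig = (2; —)
  • {2,7}:  v_{2} + v_{7} = 0 ; sig = (2; —)
  • {1,6}:  v_{1} + v_{6} = v_{0} ; sig = (2; 1)
  • {2,6}:  v_{2} + v_{6} = v_{5} ; sig = (2; 1)
  • {4,6}:  v_{4} + v_{6} = v_{2} ; sig = (2; 1)
  • {5,7}:  v_{5} + v_{7} = v_{6} ; sig = (2; 1)
  • {0,2}:  v_{0} + v_{2} = v_{1} + v_{5} ; sig = (2; 1,1)
  • {0,4}:  v_{0} + v_{4} = v_{1} + v_{2} ; sig = (2; 1,1)
  • {4,7}:  v_{4} + v_{7} = v_{1} + v_{3} ; sig = (2; 1,1)
  • {4,5}:  v_{4} + v_{5} = 2·v_{2} ; sig = (2; 2)
  • {1,2,3}:  v_{1} + v_{2} + v_{3} = v_{4} ; sig = (3; 1)
  • {1,3,5}:  v_{1} + v_{3} + v_{5} = v_{2} ; sig = (3; 1)

Hence PRS(X_Σ) =
    (2; —)
    (2; —)
    (2; 1)
    (2; 1)
    (2; 1)
    (2; 1)
    (2; 1,1)
    (2; 1,1)
    (2; 1,1)
    (2; 2)
    (3; 1)
    (3; 1)


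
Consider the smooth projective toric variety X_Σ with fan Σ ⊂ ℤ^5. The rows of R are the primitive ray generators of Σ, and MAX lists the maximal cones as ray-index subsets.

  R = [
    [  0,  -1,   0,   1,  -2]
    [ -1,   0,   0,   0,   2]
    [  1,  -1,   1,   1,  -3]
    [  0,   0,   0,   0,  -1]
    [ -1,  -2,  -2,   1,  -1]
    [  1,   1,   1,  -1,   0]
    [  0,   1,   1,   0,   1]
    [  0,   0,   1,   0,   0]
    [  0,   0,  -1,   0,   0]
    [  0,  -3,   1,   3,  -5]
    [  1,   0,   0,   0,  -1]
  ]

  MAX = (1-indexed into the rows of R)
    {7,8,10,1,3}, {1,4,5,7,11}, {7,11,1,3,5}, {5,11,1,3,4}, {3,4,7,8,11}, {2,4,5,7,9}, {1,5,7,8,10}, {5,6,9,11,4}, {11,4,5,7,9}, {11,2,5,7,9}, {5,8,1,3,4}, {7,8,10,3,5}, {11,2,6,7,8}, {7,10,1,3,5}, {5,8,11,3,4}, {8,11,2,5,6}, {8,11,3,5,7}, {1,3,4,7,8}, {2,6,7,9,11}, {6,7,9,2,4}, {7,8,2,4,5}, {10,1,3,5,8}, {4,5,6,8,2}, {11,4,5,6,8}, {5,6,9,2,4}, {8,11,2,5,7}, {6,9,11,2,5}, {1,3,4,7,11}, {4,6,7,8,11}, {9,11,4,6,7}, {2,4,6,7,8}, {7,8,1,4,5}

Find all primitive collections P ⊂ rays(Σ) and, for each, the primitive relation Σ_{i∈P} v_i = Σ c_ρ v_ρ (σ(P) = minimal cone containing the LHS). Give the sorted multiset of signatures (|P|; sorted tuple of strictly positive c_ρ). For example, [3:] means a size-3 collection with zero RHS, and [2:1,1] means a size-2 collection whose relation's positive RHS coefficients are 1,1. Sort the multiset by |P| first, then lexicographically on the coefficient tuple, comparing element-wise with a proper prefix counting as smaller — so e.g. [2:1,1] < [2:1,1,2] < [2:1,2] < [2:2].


Δ(Σ) — 11 vertices, 18 min non-faces:

  P={8,9}:  v_{8} + v_{9} = 0 — sig = [2:]
  P={3,9}:  v_{3} + v_{9} = v_{1} + v_{11} — sig = [2:1,1]
  P={1,2}:  v_{1} + v_{2} = v_{5} + v_{7} + v_{8} — sig = [2:1,1,1]
  P={1,6}:  v_{1} + v_{6} = v_{4} + v_{8} + v_{11} — sig = [2:1,1,1]
  P={6,10}:  v_{6} + v_{10} = v_{1} + v_{3} + v_{8} — sig = [2:1,1,1]
  P={1,9}:  v_{1} + v_{9} = v_{4} + v_{5} + v_{7} + v_{11} — sig = [2:1,1,1,1]
  P={9,10}:  v_{9} + v_{10} = v_{1} + v_{3} + v_{5} + v_{7} — sig = [2:1,1,1,1]
  P={2,3}:  v_{2} + v_{3} = v_{5} + v_{7} + 2·v_{8} + v_{11} — sig = [2:1,1,1,2]
  P={10,11}:  v_{10} + v_{11} = 2·v_{3} + v_{5} + v_{7} — sig = [2:1,1,2]
  P={3,6}:  v_{3} + v_{6} = v_{4} + 2·v_{8} + 2·v_{11} — sig = [2:1,2,2]
  P={2,10}:  v_{2} + v_{10} = v_{3} + 2·v_{5} + 2·v_{7} + 2·v_{8} — sig = [2:1,2,2,2]
  P={4,10}:  v_{4} + v_{10} = 3·v_{1} + v_{8} — sig = [2:1,3]
  P={2,4,11}:  v_{2} + v_{4} + v_{11} = 0 — sig = [3:]
  P={5,6,7}:  v_{5} + v_{6} + v_{7} = 0 — sig = [3:]
  P={1,8,11}:  v_{1} + v_{8} + v_{11} = v_{3} — sig = [3:1]
  P={3,4,5,7}:  v_{3} + v_{4} + v_{5} + v_{7} = 2·v_{1} — sig = [4:2]
  P={1,3,5,7,8}:  v_{1} + v_{3} + v_{5} + v_{7} + v_{8} = v_{10} — sig = [5:1]
  P={4,5,7,8,11}:  v_{4} + v_{5} + v_{7} + v_{8} + v_{11} = v_{1} — sig = [5:1]

Signatures (|P|; sorted positive RHS coefficients), sorted:
    |P|=2: 12 collections, coeffs (), (1,1), (1,1,1), (1,1,1), (1,1,1), (1,1,1,1), (1,1,1,1), (1,1,1,2), (1,1,2), (1,2,2), (1,2,2,2), (1,3)
    |P|=3: 3 collections, coeffs (), (), (1)
    |P|=4: 1 collection, coeffs (2)
    |P|=5: 2 collections, coeffs (1), (1)


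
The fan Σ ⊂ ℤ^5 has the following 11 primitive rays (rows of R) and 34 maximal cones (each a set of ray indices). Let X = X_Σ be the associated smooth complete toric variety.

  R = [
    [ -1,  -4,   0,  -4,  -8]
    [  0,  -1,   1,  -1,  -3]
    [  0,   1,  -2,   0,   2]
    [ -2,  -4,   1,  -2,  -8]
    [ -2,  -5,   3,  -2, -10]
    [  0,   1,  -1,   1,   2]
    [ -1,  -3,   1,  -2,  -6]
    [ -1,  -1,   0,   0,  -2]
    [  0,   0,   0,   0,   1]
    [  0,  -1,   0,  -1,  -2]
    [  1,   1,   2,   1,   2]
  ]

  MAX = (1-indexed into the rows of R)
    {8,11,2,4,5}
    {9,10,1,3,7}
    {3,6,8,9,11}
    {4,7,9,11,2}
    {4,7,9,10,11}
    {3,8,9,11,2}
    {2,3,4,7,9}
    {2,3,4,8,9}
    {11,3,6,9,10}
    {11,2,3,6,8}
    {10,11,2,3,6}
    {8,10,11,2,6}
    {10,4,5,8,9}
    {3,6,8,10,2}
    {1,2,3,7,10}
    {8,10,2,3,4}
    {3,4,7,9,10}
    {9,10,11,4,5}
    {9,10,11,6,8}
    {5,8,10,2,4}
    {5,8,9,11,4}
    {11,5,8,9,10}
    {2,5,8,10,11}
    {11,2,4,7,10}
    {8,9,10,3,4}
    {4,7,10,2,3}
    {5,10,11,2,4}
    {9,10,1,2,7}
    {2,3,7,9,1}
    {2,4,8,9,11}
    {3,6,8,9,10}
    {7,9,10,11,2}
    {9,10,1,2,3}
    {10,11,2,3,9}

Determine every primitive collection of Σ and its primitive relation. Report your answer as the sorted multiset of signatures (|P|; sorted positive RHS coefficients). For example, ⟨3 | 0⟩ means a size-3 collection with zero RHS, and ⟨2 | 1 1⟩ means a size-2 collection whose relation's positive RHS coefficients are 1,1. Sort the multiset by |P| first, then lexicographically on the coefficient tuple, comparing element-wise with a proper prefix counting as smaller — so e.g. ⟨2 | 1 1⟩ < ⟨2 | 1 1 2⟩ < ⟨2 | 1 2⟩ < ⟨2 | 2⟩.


Primitive collections (20):

  P = {3,5}:  v_{3} + v_{5} = v_{4} — sig = ⟨2 | 1⟩
  P = {7,8}:  v_{7} + v_{8} = v_{4} — sig = ⟨2 | 1⟩
  P = {6,7}:  v_{6} + v_{7} = v_{8} + v_{10} — sig = ⟨2 | 1 1⟩
  P = {1,6}:  v_{1} + v_{6} = v_{3} + v_{7} + v_{10} — sig = ⟨2 | 1 1 1⟩
  P = {5,7}:  v_{5} + v_{7} = 2·v_{4} + v_{10} + v_{11} — sig = ⟨2 | 1 1 2⟩
  P = {1,8}:  v_{1} + v_{8} = v_{3} + 2·v_{7} — sig = ⟨2 | 1 2⟩
  P = {4,6}:  v_{4} + v_{6} = 2·v_{8} + v_{10} — sig = ⟨2 | 1 2⟩
  P = {1,11}:  v_{1} + v_{11} = 2·v_{2} + 2·v_{9} + v_{10} — sig = ⟨2 | 1 2 2⟩
  P = {5,6}:  v_{5} + v_{6} = 3·v_{8} + 2·v_{10} + v_{11} — sig = ⟨2 | 1 2 3⟩
  P = {1,4}:  v_{1} + v_{4} = v_{3} + 3·v_{7} — sig = ⟨2 | 1 3⟩
  P = {1,5}:  v_{1} + v_{5} = 3·v_{7} — sig = ⟨2 | 3⟩
  P = {2,6,9}:  v_{2} + v_{6} + v_{9} = 0 — sig = ⟨3 | 0⟩
  P = {3,7,11}:  v_{3} + v_{7} + v_{11} = v_{2} + v_{9} — sig = ⟨3 | 1 1⟩
  P = {2,5,9}:  v_{2} + v_{5} + v_{9} = v_{4} + v_{7} + v_{11} — sig = ⟨3 | 1 1 1⟩
  P = {3,4,11}:  v_{3} + v_{4} + v_{11} = v_{2} + v_{8} + v_{9} — sig = ⟨3 | 1 1 1⟩
  P = {3,8,10,11}:  v_{3} + v_{8} + v_{10} + v_{11} = 0 — sig = ⟨4 | 0⟩
  P = {2,8,9,10}:  v_{2} + v_{8} + v_{9} + v_{10} = v_{7} — sig = ⟨4 | 1⟩
  P = {4,8,10,11}:  v_{4} + v_{8} + v_{10} + v_{11} = v_{5} — sig = ⟨4 | 1⟩
  P = {2,4,9,10}:  v_{2} + v_{4} + v_{9} + v_{10} = 2·v_{7} — sig = ⟨4 | 2⟩
  P = {2,3,7,9,10}:  v_{2} + v_{3} + v_{7} + v_{9} + v_{10} = v_{1} — sig = ⟨5 | 1⟩

Signatures (|P|; sorted positive RHS coefficients), sorted:
{ ⟨2 | 1⟩ ×2,  ⟨2 | 1 1⟩,  ⟨2 | 1 1 1⟩,  ⟨2 | 1 1 2⟩,  ⟨2 | 1 2⟩ ×2,  ⟨2 | 1 2 2⟩,  ⟨2 | 1 2 3⟩,  ⟨2 | 1 3⟩,  ⟨2 | 3⟩,  ⟨3 | 0⟩,  ⟨3 | 1 1⟩,  ⟨3 | 1 1 1⟩ ×2,  ⟨4 | 0⟩,  ⟨4 | 1⟩ ×2,  ⟨4 | 2⟩,  ⟨5 | 1⟩ }
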